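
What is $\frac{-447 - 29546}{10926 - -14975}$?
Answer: $- \frac{29993}{25901} \approx -1.158$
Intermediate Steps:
$\frac{-447 - 29546}{10926 - -14975} = - \frac{29993}{10926 + \left(-4789 + 19764\right)} = - \frac{29993}{10926 + 14975} = - \frac{29993}{25901}$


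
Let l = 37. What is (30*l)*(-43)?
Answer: -47730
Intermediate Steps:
(30*l)*(-43) = (30*37)*(-43) = 1110*(-43) = -47730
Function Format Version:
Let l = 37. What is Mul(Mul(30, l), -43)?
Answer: -47730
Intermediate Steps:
Mul(Mul(30, l), -43) = Mul(Mul(30, 37), -43) = Mul(1110, -43) = -47730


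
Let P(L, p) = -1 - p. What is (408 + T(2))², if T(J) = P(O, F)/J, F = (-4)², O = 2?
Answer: 638401/4 ≈ 1.5960e+5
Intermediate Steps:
F = 16
T(J) = -17/J (T(J) = (-1 - 1*16)/J = (-1 - 16)/J = -17/J)
(408 + T(2))² = (408 - 17/2)² = (799/2)² = 638401/4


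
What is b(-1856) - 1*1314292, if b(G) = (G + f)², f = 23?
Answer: 2045597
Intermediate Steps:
b(G) = (23 + G)² (b(G) = (G + 23)² = (23 + G)²)
b(-1856) - 1*1314292 = (23 - 1856)² - 1*1314292 = (-1833)² - 1314292 = 3359889 - 1314292 = 2045597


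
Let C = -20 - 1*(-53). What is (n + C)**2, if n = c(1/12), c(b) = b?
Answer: 157609/144 ≈ 1094.5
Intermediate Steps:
C = 33 (C = -20 + 53 = 33)
n = 1/12 ≈ 0.083333
(n + C)**2 = (1/12 + 33)**2 = (397/12)**2 = 157609/144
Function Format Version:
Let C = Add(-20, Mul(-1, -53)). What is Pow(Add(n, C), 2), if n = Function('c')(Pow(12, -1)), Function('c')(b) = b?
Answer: Rational(157609, 144) ≈ 1094.5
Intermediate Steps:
C = 33 (C = Add(-20, 53) = 33)
n = Rational(1, 12) (n = Pow(12, -1) = Rational(1, 12) ≈ 0.083333)
Pow(Add(n, C), 2) = Pow(Add(Rational(1, 12), 33), 2) = Pow(Rational(397, 12), 2) = Rational(157609, 144)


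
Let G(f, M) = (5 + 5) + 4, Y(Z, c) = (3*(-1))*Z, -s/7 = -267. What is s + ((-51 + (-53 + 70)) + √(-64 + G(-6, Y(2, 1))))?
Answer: 1835 + 5*I*√2 ≈ 1835.0 + 7.0711*I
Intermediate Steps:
s = 1869 (s = -7*(-267) = 1869)
Y(Z, c) = -3*Z
G(f, M) = 14 (G(f, M) = 10 + 4 = 14)
s + ((-51 + (-53 + 70)) + √(-64 + G(-6, Y(2, 1)))) = 1869 + ((-51 + (-53 + 70)) + √(-64 + 14)) = 1869 + ((-51 + 17) + √(-50)) = 1869 + (-34 + 5*I*√2) = 1835 + 5*I*√2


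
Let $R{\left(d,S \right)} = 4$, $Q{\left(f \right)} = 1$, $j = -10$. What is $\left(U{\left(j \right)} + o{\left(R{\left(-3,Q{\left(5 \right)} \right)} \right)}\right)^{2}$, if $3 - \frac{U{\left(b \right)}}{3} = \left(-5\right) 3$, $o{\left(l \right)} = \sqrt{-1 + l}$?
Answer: $\left(54 + \sqrt{3}\right)^{2} \approx 3106.1$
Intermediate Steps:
$U{\left(b \right)} = 54$ ($U{\left(b \right)} = 9 - 3 \left(\left(-5\right) 3\right) = 9 - -45 = 9 + 45 = 54$)
$\left(U{\left(j \right)} + o{\left(R{\left(-3,Q{\left(5 \right)} \right)} \right)}\right)^{2} = \left(54 + \sqrt{-1 + 4}\right)^{2} = \left(54 + \sqrt{3}\right)^{2}$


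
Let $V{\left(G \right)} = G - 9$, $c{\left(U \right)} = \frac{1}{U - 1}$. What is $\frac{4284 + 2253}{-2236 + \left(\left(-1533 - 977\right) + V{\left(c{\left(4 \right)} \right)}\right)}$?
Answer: $- \frac{19611}{14264} \approx -1.3749$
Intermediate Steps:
$c{\left(U \right)} = \frac{1}{-1 + U}$
$V{\left(G \right)} = -9 + G$ ($V{\left(G \right)} = G - 9 = -9 + G$)
$\frac{4284 + 2253}{-2236 + \left(\left(-1533 - 977\right) + V{\left(c{\left(4 \right)} \right)}\right)} = \frac{4284 + 2253}{-2236 - \left(2519 - \frac{1}{-1 + 4}\right)} = \frac{6537}{-2236 - \left(2519 - \frac{1}{3}\right)} = \frac{6537}{-2236 + \left(-2510 + \left(-9 + \frac{1}{3}\right)\right)} = \frac{6537}{-2236 - \frac{7556}{3}} = \frac{6537}{- \frac{14264}{3}} = 6537 \left(- \frac{3}{14264}\right) = - \frac{19611}{14264}$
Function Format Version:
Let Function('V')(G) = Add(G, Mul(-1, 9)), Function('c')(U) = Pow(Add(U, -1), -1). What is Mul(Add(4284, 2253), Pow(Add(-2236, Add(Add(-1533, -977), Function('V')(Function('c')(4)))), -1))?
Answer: Rational(-19611, 14264) ≈ -1.3749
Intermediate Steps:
Function('c')(U) = Pow(Add(-1, U), -1)
Function('V')(G) = Add(-9, G) (Function('V')(G) = Add(G, -9) = Add(-9, G))
Mul(Add(4284, 2253), Pow(Add(-2236, Add(Add(-1533, -977), Function('V')(Function('c')(4)))), -1)) = Mul(Add(4284, 2253), Pow(Add(-2236, Add(Add(-1533, -977), Add(-9, Pow(Add(-1, 4), -1)))), -1)) = Mul(6537, Pow(Add(-2236, Add(-2510, Add(-9, Pow(3, -1)))), -1)) = Mul(6537, Pow(Add(-2236, Add(-2510, Add(-9, Rational(1, 3)))), -1)) = Mul(6537, Pow(Add(-2236, Add(-2510, Rational(-26, 3))), -1)) = Mul(6537, Pow(Add(-2236, Rational(-7556, 3)), -1)) = Mul(6537, Pow(Rational(-14264, 3), -1)) = Mul(6537, Rational(-3, 14264)) = Rational(-19611, 14264)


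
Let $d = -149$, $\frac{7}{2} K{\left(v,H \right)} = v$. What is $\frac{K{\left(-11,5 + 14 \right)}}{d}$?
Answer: $\frac{22}{1043} \approx 0.021093$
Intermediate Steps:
$K{\left(v,H \right)} = \frac{2 v}{7}$
$\frac{K{\left(-11,5 + 14 \right)}}{d} = \frac{\frac{2}{7} \left(-11\right)}{-149} = \left(- \frac{22}{7}\right) \left(- \frac{1}{149}\right) = \frac{22}{1043}$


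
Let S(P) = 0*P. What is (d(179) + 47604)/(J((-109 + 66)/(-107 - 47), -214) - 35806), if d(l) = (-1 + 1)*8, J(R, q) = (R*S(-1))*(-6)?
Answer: -23802/17903 ≈ -1.3295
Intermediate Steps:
S(P) = 0
J(R, q) = 0 (J(R, q) = (R*0)*(-6) = 0*(-6) = 0)
d(l) = 0 (d(l) = 0*8 = 0)
(d(179) + 47604)/(J((-109 + 66)/(-107 - 47), -214) - 35806) = (0 + 47604)/(0 - 35806) = 47604/(-35806) = 47604*(-1/35806) = -23802/17903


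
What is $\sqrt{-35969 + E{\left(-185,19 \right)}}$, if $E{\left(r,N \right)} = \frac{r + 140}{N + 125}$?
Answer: $\frac{i \sqrt{575509}}{4} \approx 189.66 i$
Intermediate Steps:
$E{\left(r,N \right)} = \frac{140 + r}{125 + N}$
$\sqrt{-35969 + E{\left(-185,19 \right)}} = \sqrt{-35969 + \frac{140 - 185}{125 + 19}} = \sqrt{-35969 + \frac{1}{144} \left(-45\right)} = \sqrt{-35969 - \frac{5}{16}} = \sqrt{- \frac{575509}{16}} = \frac{i \sqrt{575509}}{4}$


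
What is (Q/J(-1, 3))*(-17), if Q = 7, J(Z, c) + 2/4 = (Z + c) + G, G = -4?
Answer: 238/5 ≈ 47.600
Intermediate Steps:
J(Z, c) = -9/2 + Z + c (J(Z, c) = -1/2 + ((Z + c) - 4) = -1/2 + (-4 + Z + c) = -9/2 + Z + c)
(Q/J(-1, 3))*(-17) = (7/(-9/2 - 1 + 3))*(-17) = (7/(-5/2))*(-17) = (7*(-2/5))*(-17) = -14/5*(-17) = 238/5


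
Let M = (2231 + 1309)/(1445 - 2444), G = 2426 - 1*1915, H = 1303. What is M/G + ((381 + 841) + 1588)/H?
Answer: 476620490/221722389 ≈ 2.1496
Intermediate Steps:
G = 511 (G = 2426 - 1915 = 511)
M = -1180/333 (M = 3540/(-999) = 3540*(-1/999) = -1180/333 ≈ -3.5435)
M/G + ((381 + 841) + 1588)/H = -1180/333/511 + ((381 + 841) + 1588)/1303 = -1180/333*1/511 + (1222 + 1588)*(1/1303) = -1180/170163 + 2810*(1/1303) = -1180/170163 + 2810/1303 = 476620490/221722389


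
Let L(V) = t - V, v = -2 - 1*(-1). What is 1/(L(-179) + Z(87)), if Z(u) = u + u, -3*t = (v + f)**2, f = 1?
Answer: 1/353 ≈ 0.0028329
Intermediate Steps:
v = -1 (v = -2 + 1 = -1)
t = 0 (t = -(-1 + 1)**2/3 = -1/3*0**2 = -1/3*0 = 0)
L(V) = -V (L(V) = 0 - V = -V)
Z(u) = 2*u
1/(L(-179) + Z(87)) = 1/(-1*(-179) + 2*87) = 1/(179 + 174) = 1/353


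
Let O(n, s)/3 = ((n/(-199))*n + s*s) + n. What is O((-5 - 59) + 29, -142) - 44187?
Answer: 3220125/199 ≈ 16182.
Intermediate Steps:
O(n, s) = 3*n + 3*s² - 3*n²/199 (O(n, s) = 3*(((n/(-199))*n + s*s) + n) = 3*(((n*(-1/199))*n + s²) + n) = 3*(((-n/199)*n + s²) + n) = 3*((-n²/199 + s²) + n) = 3*((s² - n²/199) + n) = 3*(n + s² - n²/199) = 3*n + 3*s² - 3*n²/199)
O((-5 - 59) + 29, -142) - 44187 = (3*((-5 - 59) + 29) + 3*(-142)² - 3*((-5 - 59) + 29)²/199) - 44187 = (3*(-64 + 29) + 3*20164 - 3*(-64 + 29)²/199) - 44187 = (3*(-35) + 60492 - 3/199*(-35)²) - 44187 = (-105 + 60492 - 3/199*1225) - 44187 = (-105 + 60492 - 3675/199) - 44187 = 12013338/199 - 44187 = 3220125/199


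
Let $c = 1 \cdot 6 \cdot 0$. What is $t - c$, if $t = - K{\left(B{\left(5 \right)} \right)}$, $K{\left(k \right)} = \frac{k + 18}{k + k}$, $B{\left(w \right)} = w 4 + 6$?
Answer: $- \frac{11}{13} \approx -0.84615$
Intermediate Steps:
$B{\left(w \right)} = 6 + 4 w$ ($B{\left(w \right)} = 4 w + 6 = 6 + 4 w$)
$K{\left(k \right)} = \frac{18 + k}{2 k}$
$t = - \frac{11}{13}$ ($t = - \frac{18 + \left(6 + 4 \cdot 5\right)}{2 \left(6 + 4 \cdot 5\right)} = - \frac{18 + \left(6 + 20\right)}{2 \left(6 + 20\right)} = - \frac{18 + 26}{2 \cdot 26} = - \frac{44}{2 \cdot 26} = \left(-1\right) \frac{11}{13} = - \frac{11}{13} \approx -0.84615$)
$c = 0$ ($c = 6 \cdot 0 = 0$)
$t - c = - \frac{11}{13} - 0 = - \frac{11}{13} + 0 = - \frac{11}{13}$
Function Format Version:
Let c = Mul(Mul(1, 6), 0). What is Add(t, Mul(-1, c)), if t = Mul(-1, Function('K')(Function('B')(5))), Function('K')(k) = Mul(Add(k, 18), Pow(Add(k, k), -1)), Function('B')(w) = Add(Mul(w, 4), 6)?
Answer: Rational(-11, 13) ≈ -0.84615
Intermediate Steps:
Function('B')(w) = Add(6, Mul(4, w)) (Function('B')(w) = Add(Mul(4, w), 6) = Add(6, Mul(4, w)))
Function('K')(k) = Mul(Rational(1, 2), Pow(k, -1), Add(18, k)) (Function('K')(k) = Mul(Add(18, k), Pow(Mul(2, k), -1)) = Mul(Add(18, k), Mul(Rational(1, 2), Pow(k, -1))) = Mul(Rational(1, 2), Pow(k, -1), Add(18, k)))
t = Rational(-11, 13) (t = Mul(-1, Mul(Rational(1, 2), Pow(Add(6, Mul(4, 5)), -1), Add(18, Add(6, Mul(4, 5))))) = Mul(-1, Mul(Rational(1, 2), Pow(Add(6, 20), -1), Add(18, Add(6, 20)))) = Mul(-1, Mul(Rational(1, 2), Pow(26, -1), Add(18, 26))) = Mul(-1, Mul(Rational(1, 2), Rational(1, 26), 44)) = Mul(-1, Rational(11, 13)) = Rational(-11, 13) ≈ -0.84615)
c = 0 (c = Mul(6, 0) = 0)
Add(t, Mul(-1, c)) = Add(Rational(-11, 13), Mul(-1, 0)) = Add(Rational(-11, 13), 0) = Rational(-11, 13)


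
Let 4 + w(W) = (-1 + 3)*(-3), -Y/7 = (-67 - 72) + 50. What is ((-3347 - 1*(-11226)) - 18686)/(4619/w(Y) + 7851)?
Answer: -108070/73891 ≈ -1.4626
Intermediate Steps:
Y = 623 (Y = -7*((-67 - 72) + 50) = -7*(-139 + 50) = -7*(-89) = 623)
w(W) = -10 (w(W) = -4 + (-1 + 3)*(-3) = -4 + 2*(-3) = -4 - 6 = -10)
((-3347 - 1*(-11226)) - 18686)/(4619/w(Y) + 7851) = ((-3347 - 1*(-11226)) - 18686)/(4619/(-10) + 7851) = ((-3347 + 11226) - 18686)/(4619*(-1/10) + 7851) = (7879 - 18686)/(-4619/10 + 7851) = -10807/73891/10 = -10807*10/73891 = -108070/73891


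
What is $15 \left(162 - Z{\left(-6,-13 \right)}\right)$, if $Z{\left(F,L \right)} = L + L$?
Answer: $2820$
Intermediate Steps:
$Z{\left(F,L \right)} = 2 L$
$15 \left(162 - Z{\left(-6,-13 \right)}\right) = 15 \left(162 - 2 \left(-13\right)\right) = 15 \left(162 - -26\right) = 15 \left(162 + 26\right) = 15 \cdot 188 = 2820$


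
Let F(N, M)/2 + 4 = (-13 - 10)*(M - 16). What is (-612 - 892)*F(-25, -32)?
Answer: -3308800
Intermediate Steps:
F(N, M) = 728 - 46*M (F(N, M) = -8 + 2*((-13 - 10)*(M - 16)) = -8 + 2*(-23*(-16 + M)) = -8 + 2*(368 - 23*M) = -8 + (736 - 46*M) = 728 - 46*M)
(-612 - 892)*F(-25, -32) = (-612 - 892)*(728 - 46*(-32)) = -1504*(728 + 1472) = -1504*2200 = -3308800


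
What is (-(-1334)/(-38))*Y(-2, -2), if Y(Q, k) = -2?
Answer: 1334/19 ≈ 70.211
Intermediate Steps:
(-(-1334)/(-38))*Y(-2, -2) = -(-1334)/(-38)*(-2) = -(-1334)*(-1)/38*(-2) = -46*29/38*(-2) = -667/19*(-2) = 1334/19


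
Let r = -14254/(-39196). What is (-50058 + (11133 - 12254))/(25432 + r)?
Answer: -1003006042/498423463 ≈ -2.0124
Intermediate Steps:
r = 7127/19598 (r = -14254*(-1/39196) = 7127/19598 ≈ 0.36366)
(-50058 + (11133 - 12254))/(25432 + r) = (-50058 + (11133 - 12254))/(25432 + 7127/19598) = (-50058 - 1121)/(498423463/19598) = -51179*19598/498423463 = -1003006042/498423463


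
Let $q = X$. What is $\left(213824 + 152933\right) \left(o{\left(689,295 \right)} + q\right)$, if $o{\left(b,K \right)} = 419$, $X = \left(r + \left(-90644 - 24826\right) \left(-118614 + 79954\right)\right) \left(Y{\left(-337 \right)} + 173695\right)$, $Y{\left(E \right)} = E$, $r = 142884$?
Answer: $283835828603060789687$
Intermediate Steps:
$X = 773907051816072$ ($X = \left(142884 + \left(-90644 - 24826\right) \left(-118614 + 79954\right)\right) \left(-337 + 173695\right) = \left(142884 - -4464070200\right) 173358 = \left(142884 + 4464070200\right) 173358 = 4464213084 \cdot 173358 = 773907051816072$)
$q = 773907051816072$
$\left(213824 + 152933\right) \left(o{\left(689,295 \right)} + q\right) = \left(213824 + 152933\right) \left(419 + 773907051816072\right) = 366757 \cdot 773907051816491 = 283835828603060789687$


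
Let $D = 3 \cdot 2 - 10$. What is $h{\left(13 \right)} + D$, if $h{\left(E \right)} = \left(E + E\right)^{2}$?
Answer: $672$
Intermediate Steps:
$h{\left(E \right)} = 4 E^{2}$ ($h{\left(E \right)} = \left(2 E\right)^{2} = 4 E^{2}$)
$D = -4$ ($D = 6 - 10 = -4$)
$h{\left(13 \right)} + D = 4 \cdot 13^{2} - 4 = 4 \cdot 169 - 4 = 676 - 4 = 672$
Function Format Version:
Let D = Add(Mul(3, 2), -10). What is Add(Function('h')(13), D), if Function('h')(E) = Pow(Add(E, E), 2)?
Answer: 672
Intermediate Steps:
Function('h')(E) = Mul(4, Pow(E, 2)) (Function('h')(E) = Pow(Mul(2, E), 2) = Mul(4, Pow(E, 2)))
D = -4 (D = Add(6, -10) = -4)
Add(Function('h')(13), D) = Add(Mul(4, Pow(13, 2)), -4) = Add(Mul(4, 169), -4) = Add(676, -4) = 672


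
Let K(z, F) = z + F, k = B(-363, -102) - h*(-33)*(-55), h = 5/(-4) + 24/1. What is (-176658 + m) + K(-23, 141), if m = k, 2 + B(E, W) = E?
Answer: -872785/4 ≈ -2.1820e+5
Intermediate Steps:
h = 91/4 (h = 5*(-1/4) + 24*1 = -5/4 + 24 = 91/4 ≈ 22.750)
B(E, W) = -2 + E
k = -166625/4 (k = (-2 - 363) - (91/4)*(-33)*(-55) = -365 - (-3003)*(-55)/4 = -365 - 1*165165/4 = -365 - 165165/4 = -166625/4 ≈ -41656.)
m = -166625/4 ≈ -41656.
K(z, F) = F + z
(-176658 + m) + K(-23, 141) = (-176658 - 166625/4) + (141 - 23) = -873257/4 + 118 = -872785/4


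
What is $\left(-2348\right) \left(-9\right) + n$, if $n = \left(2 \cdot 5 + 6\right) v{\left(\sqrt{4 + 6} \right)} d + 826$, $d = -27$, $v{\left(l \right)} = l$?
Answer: $21958 - 432 \sqrt{10} \approx 20592.0$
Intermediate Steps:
$n = 826 - 432 \sqrt{10}$ ($n = \left(2 \cdot 5 + 6\right) \sqrt{4 + 6} \left(-27\right) + 826 = \left(10 + 6\right) \sqrt{10} \left(-27\right) + 826 = 16 \sqrt{10} \left(-27\right) + 826 = - 432 \sqrt{10} + 826 = 826 - 432 \sqrt{10} \approx -540.1$)
$\left(-2348\right) \left(-9\right) + n = \left(-2348\right) \left(-9\right) + \left(826 - 432 \sqrt{10}\right) = 21132 + \left(826 - 432 \sqrt{10}\right) = 21958 - 432 \sqrt{10}$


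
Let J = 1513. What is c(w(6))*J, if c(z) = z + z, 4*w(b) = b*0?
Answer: 0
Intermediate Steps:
w(b) = 0 (w(b) = (b*0)/4 = (1/4)*0 = 0)
c(z) = 2*z
c(w(6))*J = (2*0)*1513 = 0*1513 = 0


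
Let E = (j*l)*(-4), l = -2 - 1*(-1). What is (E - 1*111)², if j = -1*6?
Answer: 18225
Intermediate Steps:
l = -1 (l = -2 + 1 = -1)
j = -6
E = -24 (E = -6*(-1)*(-4) = 6*(-4) = -24)
(E - 1*111)² = (-24 - 1*111)² = (-24 - 111)² = (-135)² = 18225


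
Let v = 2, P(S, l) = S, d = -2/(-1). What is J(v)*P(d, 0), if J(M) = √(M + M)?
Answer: 4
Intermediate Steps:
d = 2 (d = -2*(-1) = 2)
J(M) = √2*√M (J(M) = √(2*M) = √2*√M)
J(v)*P(d, 0) = (√2*√2)*2 = 2*2 = 4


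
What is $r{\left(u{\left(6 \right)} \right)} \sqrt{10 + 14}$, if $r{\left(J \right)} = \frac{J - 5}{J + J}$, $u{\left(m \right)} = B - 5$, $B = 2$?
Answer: $\frac{8 \sqrt{6}}{3} \approx 6.532$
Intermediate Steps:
$u{\left(m \right)} = -3$ ($u{\left(m \right)} = 2 - 5 = -3$)
$r{\left(J \right)} = \frac{-5 + J}{2 J}$
$r{\left(u{\left(6 \right)} \right)} \sqrt{10 + 14} = \frac{-5 - 3}{2 \left(-3\right)} \sqrt{10 + 14} = \frac{1}{2} \left(- \frac{1}{3}\right) \left(-8\right) \sqrt{24} = \frac{4 \cdot 2 \sqrt{6}}{3} = \frac{8 \sqrt{6}}{3}$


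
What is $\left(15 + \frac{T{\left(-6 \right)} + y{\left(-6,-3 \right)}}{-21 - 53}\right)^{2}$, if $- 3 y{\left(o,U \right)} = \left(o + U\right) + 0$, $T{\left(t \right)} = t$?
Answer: $\frac{1238769}{5476} \approx 226.22$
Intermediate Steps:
$y{\left(o,U \right)} = - \frac{U}{3} - \frac{o}{3}$ ($y{\left(o,U \right)} = - \frac{\left(o + U\right) + 0}{3} = - \frac{\left(U + o\right) + 0}{3} = - \frac{U + o}{3} = - \frac{U}{3} - \frac{o}{3}$)
$\left(15 + \frac{T{\left(-6 \right)} + y{\left(-6,-3 \right)}}{-21 - 53}\right)^{2} = \left(15 + \frac{-6 - -3}{-21 - 53}\right)^{2} = \left(15 + \frac{-6 + \left(1 + 2\right)}{-74}\right)^{2} = \left(15 + \left(-6 + 3\right) \left(- \frac{1}{74}\right)\right)^{2} = \left(15 - - \frac{3}{74}\right)^{2} = \left(15 + \frac{3}{74}\right)^{2} = \left(\frac{1113}{74}\right)^{2} = \frac{1238769}{5476}$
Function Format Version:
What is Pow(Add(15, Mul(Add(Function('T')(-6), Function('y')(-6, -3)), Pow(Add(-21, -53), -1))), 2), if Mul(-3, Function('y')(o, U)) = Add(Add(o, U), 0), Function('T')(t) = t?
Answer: Rational(1238769, 5476) ≈ 226.22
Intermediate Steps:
Function('y')(o, U) = Add(Mul(Rational(-1, 3), U), Mul(Rational(-1, 3), o)) (Function('y')(o, U) = Mul(Rational(-1, 3), Add(Add(o, U), 0)) = Mul(Rational(-1, 3), Add(Add(U, o), 0)) = Mul(Rational(-1, 3), Add(U, o)) = Add(Mul(Rational(-1, 3), U), Mul(Rational(-1, 3), o)))
Pow(Add(15, Mul(Add(Function('T')(-6), Function('y')(-6, -3)), Pow(Add(-21, -53), -1))), 2) = Pow(Add(15, Mul(Add(-6, Add(Mul(Rational(-1, 3), -3), Mul(Rational(-1, 3), -6))), Pow(Add(-21, -53), -1))), 2) = Pow(Add(15, Mul(Add(-6, Add(1, 2)), Pow(-74, -1))), 2) = Pow(Add(15, Mul(Add(-6, 3), Rational(-1, 74))), 2) = Pow(Add(15, Mul(-3, Rational(-1, 74))), 2) = Pow(Add(15, Rational(3, 74)), 2) = Pow(Rational(1113, 74), 2) = Rational(1238769, 5476)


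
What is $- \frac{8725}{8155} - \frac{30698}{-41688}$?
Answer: $- \frac{11338561}{33996564} \approx -0.33352$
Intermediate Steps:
$- \frac{8725}{8155} - \frac{30698}{-41688} = \left(-8725\right) \frac{1}{8155} - - \frac{15349}{20844} = - \frac{1745}{1631} + \frac{15349}{20844} = - \frac{11338561}{33996564}$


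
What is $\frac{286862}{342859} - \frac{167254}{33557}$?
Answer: $- \frac{47718311052}{11505319463} \approx -4.1475$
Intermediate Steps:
$\frac{286862}{342859} - \frac{167254}{33557} = - \frac{47718311052}{11505319463}$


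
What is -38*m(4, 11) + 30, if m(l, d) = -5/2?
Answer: 125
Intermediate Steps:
m(l, d) = -5/2 (m(l, d) = -5*½ = -5/2)
-38*m(4, 11) + 30 = -38*(-5/2) + 30 = 95 + 30 = 125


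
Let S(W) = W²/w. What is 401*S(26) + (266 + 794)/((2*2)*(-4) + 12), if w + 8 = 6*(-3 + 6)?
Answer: 134213/5 ≈ 26843.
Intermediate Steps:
w = 10 (w = -8 + 6*(-3 + 6) = -8 + 6*3 = -8 + 18 = 10)
S(W) = W²/10
401*S(26) + (266 + 794)/((2*2)*(-4) + 12) = 401*((⅒)*26²) + (266 + 794)/((2*2)*(-4) + 12) = 401*((⅒)*676) + 1060/(4*(-4) + 12) = 401*(338/5) + 1060/(-16 + 12) = 135538/5 + 1060/(-4) = 135538/5 + 1060*(-¼) = 135538/5 - 265 = 134213/5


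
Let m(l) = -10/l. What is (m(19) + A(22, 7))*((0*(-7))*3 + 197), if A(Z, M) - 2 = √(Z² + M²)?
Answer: 5516/19 + 197*√533 ≈ 4838.4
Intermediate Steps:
A(Z, M) = 2 + √(M² + Z²) (A(Z, M) = 2 + √(Z² + M²) = 2 + √(M² + Z²))
(m(19) + A(22, 7))*((0*(-7))*3 + 197) = (-10/19 + (2 + √(7² + 22²)))*((0*(-7))*3 + 197) = (-10*1/19 + (2 + √(49 + 484)))*(0*3 + 197) = (-10/19 + (2 + √533))*(0 + 197) = (28/19 + √533)*197 = 5516/19 + 197*√533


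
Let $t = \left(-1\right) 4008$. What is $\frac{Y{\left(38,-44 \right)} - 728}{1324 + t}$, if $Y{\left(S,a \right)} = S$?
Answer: $\frac{345}{1342} \approx 0.25708$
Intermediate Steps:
$t = -4008$
$\frac{Y{\left(38,-44 \right)} - 728}{1324 + t} = \frac{38 - 728}{1324 - 4008} = - \frac{690}{-2684} = \left(-690\right) \left(- \frac{1}{2684}\right) = \frac{345}{1342}$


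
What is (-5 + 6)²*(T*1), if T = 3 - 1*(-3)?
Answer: 6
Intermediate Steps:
T = 6 (T = 3 + 3 = 6)
(-5 + 6)²*(T*1) = (-5 + 6)²*(6*1) = 1²*6 = 1*6 = 6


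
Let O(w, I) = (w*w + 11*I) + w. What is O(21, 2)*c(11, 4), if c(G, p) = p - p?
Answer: 0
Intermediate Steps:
c(G, p) = 0
O(w, I) = w + w**2 + 11*I (O(w, I) = (w**2 + 11*I) + w = w + w**2 + 11*I)
O(21, 2)*c(11, 4) = (21 + 21**2 + 11*2)*0 = (21 + 441 + 22)*0 = 484*0 = 0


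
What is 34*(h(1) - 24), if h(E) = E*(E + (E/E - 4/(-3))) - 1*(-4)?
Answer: -1700/3 ≈ -566.67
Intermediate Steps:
h(E) = 4 + E*(7/3 + E) (h(E) = E*(E + (1 - 4*(-⅓))) + 4 = E*(E + (1 + 4/3)) + 4 = E*(E + 7/3) + 4 = E*(7/3 + E) + 4 = 4 + E*(7/3 + E))
34*(h(1) - 24) = 34*((4 + 1² + (7/3)*1) - 24) = 34*((4 + 1 + 7/3) - 24) = 34*(22/3 - 24) = 34*(-50/3) = -1700/3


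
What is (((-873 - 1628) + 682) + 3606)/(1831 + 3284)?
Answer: 1787/5115 ≈ 0.34936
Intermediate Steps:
(((-873 - 1628) + 682) + 3606)/(1831 + 3284) = ((-2501 + 682) + 3606)/5115 = (-1819 + 3606)*(1/5115) = 1787*(1/5115) = 1787/5115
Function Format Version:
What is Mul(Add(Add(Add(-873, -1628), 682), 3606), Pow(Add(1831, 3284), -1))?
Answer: Rational(1787, 5115) ≈ 0.34936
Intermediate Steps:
Mul(Add(Add(Add(-873, -1628), 682), 3606), Pow(Add(1831, 3284), -1)) = Mul(Add(Add(-2501, 682), 3606), Pow(5115, -1)) = Mul(Add(-1819, 3606), Rational(1, 5115)) = Mul(1787, Rational(1, 5115)) = Rational(1787, 5115)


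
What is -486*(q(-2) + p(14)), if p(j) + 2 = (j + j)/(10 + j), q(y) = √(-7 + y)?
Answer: 405 - 1458*I ≈ 405.0 - 1458.0*I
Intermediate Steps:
p(j) = -2 + 2*j/(10 + j) (p(j) = -2 + (j + j)/(10 + j) = -2 + (2*j)/(10 + j) = -2 + 2*j/(10 + j))
-486*(q(-2) + p(14)) = -486*(√(-7 - 2) - 20/(10 + 14)) = -486*(√(-9) - 20/24) = -486*(3*I - 20*1/24) = -486*(3*I - ⅚) = -486*(-⅚ + 3*I) = 405 - 1458*I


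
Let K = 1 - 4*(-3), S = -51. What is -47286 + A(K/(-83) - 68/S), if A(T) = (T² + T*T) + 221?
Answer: -2917905367/62001 ≈ -47062.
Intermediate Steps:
K = 13 (K = 1 + 12 = 13)
A(T) = 221 + 2*T² (A(T) = (T² + T²) + 221 = 2*T² + 221 = 221 + 2*T²)
-47286 + A(K/(-83) - 68/S) = -47286 + (221 + 2*(13/(-83) - 68/(-51))²) = -47286 + (221 + 2*(13*(-1/83) - 68*(-1/51))²) = -47286 + (221 + 2*(-13/83 + 4/3)²) = -47286 + (221 + 2*(293/249)²) = -47286 + (221 + 2*(85849/62001)) = -47286 + (221 + 171698/62001) = -47286 + 13873919/62001 = -2917905367/62001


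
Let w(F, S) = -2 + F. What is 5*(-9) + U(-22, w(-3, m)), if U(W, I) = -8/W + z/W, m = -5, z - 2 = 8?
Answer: -496/11 ≈ -45.091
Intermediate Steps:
z = 10 (z = 2 + 8 = 10)
U(W, I) = 2/W (U(W, I) = -8/W + 10/W = 2/W)
5*(-9) + U(-22, w(-3, m)) = 5*(-9) + 2/(-22) = -45 + 2*(-1/22) = -45 - 1/11 = -496/11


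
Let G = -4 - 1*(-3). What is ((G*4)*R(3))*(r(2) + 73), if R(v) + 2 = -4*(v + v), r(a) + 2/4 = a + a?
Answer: 7956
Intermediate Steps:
r(a) = -1/2 + 2*a (r(a) = -1/2 + (a + a) = -1/2 + 2*a)
G = -1 (G = -4 + 3 = -1)
R(v) = -2 - 8*v (R(v) = -2 - 4*(v + v) = -2 - 8*v)
((G*4)*R(3))*(r(2) + 73) = ((-1*4)*(-2 - 8*3))*((-1/2 + 2*2) + 73) = (-4*(-2 - 24))*((-1/2 + 4) + 73) = (-4*(-26))*(7/2 + 73) = 104*(153/2) = 7956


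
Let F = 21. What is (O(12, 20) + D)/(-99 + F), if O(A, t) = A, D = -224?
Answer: 106/39 ≈ 2.7179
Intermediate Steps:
(O(12, 20) + D)/(-99 + F) = (12 - 224)/(-99 + 21) = -212/(-78) = -212*(-1/78) = 106/39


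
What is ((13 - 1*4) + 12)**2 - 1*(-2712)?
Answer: 3153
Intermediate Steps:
((13 - 1*4) + 12)**2 - 1*(-2712) = ((13 - 4) + 12)**2 + 2712 = (9 + 12)**2 + 2712 = 21**2 + 2712 = 441 + 2712 = 3153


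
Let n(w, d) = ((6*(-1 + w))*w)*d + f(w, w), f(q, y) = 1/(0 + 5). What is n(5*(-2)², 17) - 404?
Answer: 191781/5 ≈ 38356.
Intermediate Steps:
f(q, y) = ⅕ (f(q, y) = 1/5 = ⅕)
n(w, d) = ⅕ + d*w*(-6 + 6*w) (n(w, d) = ((6*(-1 + w))*w)*d + ⅕ = ((-6 + 6*w)*w)*d + ⅕ = (w*(-6 + 6*w))*d + ⅕ = d*w*(-6 + 6*w) + ⅕ = ⅕ + d*w*(-6 + 6*w))
n(5*(-2)², 17) - 404 = (⅕ - 6*17*5*(-2)² + 6*17*(5*(-2)²)²) - 404 = (⅕ - 6*17*5*4 + 6*17*(5*4)²) - 404 = (⅕ - 6*17*20 + 6*17*20²) - 404 = (⅕ - 2040 + 6*17*400) - 404 = (⅕ - 2040 + 40800) - 404 = 193801/5 - 404 = 191781/5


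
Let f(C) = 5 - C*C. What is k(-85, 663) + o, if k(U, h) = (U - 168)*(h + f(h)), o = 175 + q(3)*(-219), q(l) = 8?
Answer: 111040376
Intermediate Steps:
f(C) = 5 - C²
o = -1577 (o = 175 + 8*(-219) = 175 - 1752 = -1577)
k(U, h) = (-168 + U)*(5 + h - h²) (k(U, h) = (U - 168)*(h + (5 - h²)) = (-168 + U)*(5 + h - h²))
k(-85, 663) + o = (-840 - 168*663 + 168*663² - 85*663 - 1*(-85)*(-5 + 663²)) - 1577 = (-840 - 111384 + 168*439569 - 56355 - 1*(-85)*(-5 + 439569)) - 1577 = (-840 - 111384 + 73847592 - 56355 - 1*(-85)*439564) - 1577 = (-840 - 111384 + 73847592 - 56355 + 37362940) - 1577 = 111041953 - 1577 = 111040376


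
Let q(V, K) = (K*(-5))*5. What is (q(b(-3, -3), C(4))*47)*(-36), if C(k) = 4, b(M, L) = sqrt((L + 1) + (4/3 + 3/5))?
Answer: 169200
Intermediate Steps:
b(M, L) = sqrt(44/15 + L) (b(M, L) = sqrt((1 + L) + (4*(1/3) + 3*(1/5))) = sqrt((1 + L) + (4/3 + 3/5)) = sqrt((1 + L) + 29/15) = sqrt(44/15 + L))
q(V, K) = -25*K (q(V, K) = -5*K*5 = -25*K)
(q(b(-3, -3), C(4))*47)*(-36) = (-25*4*47)*(-36) = -100*47*(-36) = -4700*(-36) = 169200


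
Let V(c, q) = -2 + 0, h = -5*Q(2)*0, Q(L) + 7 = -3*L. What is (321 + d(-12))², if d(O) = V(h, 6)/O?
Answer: 3713329/36 ≈ 1.0315e+5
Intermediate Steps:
Q(L) = -7 - 3*L
h = 0 (h = -5*(-7 - 3*2)*0 = -5*(-7 - 6)*0 = -5*(-13)*0 = 65*0 = 0)
V(c, q) = -2
d(O) = -2/O
(321 + d(-12))² = (321 - 2/(-12))² = (321 - 2*(-1/12))² = (321 + ⅙)² = (1927/6)² = 3713329/36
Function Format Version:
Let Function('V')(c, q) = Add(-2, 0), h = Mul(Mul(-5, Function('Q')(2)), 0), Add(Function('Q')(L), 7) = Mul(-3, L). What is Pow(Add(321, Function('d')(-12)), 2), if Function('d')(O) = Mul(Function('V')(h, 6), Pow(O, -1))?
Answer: Rational(3713329, 36) ≈ 1.0315e+5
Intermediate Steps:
Function('Q')(L) = Add(-7, Mul(-3, L))
h = 0 (h = Mul(Mul(-5, Add(-7, Mul(-3, 2))), 0) = Mul(Mul(-5, Add(-7, -6)), 0) = Mul(Mul(-5, -13), 0) = Mul(65, 0) = 0)
Function('V')(c, q) = -2
Function('d')(O) = Mul(-2, Pow(O, -1))
Pow(Add(321, Function('d')(-12)), 2) = Pow(Add(321, Mul(-2, Pow(-12, -1))), 2) = Pow(Add(321, Mul(-2, Rational(-1, 12))), 2) = Pow(Add(321, Rational(1, 6)), 2) = Pow(Rational(1927, 6), 2) = Rational(3713329, 36)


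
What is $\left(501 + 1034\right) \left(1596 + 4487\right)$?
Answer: $9337405$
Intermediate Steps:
$\left(501 + 1034\right) \left(1596 + 4487\right) = 1535 \cdot 6083 = 9337405$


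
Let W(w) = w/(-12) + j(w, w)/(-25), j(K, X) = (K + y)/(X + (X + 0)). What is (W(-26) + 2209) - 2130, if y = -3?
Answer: 316463/3900 ≈ 81.144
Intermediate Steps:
j(K, X) = (-3 + K)/(2*X) (j(K, X) = (K - 3)/(X + (X + 0)) = (-3 + K)/(X + X) = (-3 + K)/((2*X)) = (-3 + K)*(1/(2*X)) = (-3 + K)/(2*X))
W(w) = -w/12 - (-3 + w)/(50*w) (W(w) = w/(-12) + ((-3 + w)/(2*w))/(-25) = w*(-1/12) + ((-3 + w)/(2*w))*(-1/25) = -w/12 - (-3 + w)/(50*w))
(W(-26) + 2209) - 2130 = ((-1/50 - 1/12*(-26) + (3/50)/(-26)) + 2209) - 2130 = ((-1/50 + 13/6 + (3/50)*(-1/26)) + 2209) - 2130 = ((-1/50 + 13/6 - 3/1300) + 2209) - 2130 = (8363/3900 + 2209) - 2130 = 8623463/3900 - 2130 = 316463/3900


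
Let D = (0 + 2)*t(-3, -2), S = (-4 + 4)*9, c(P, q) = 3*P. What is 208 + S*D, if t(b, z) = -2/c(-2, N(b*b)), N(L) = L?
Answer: 208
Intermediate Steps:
t(b, z) = 1/3 (t(b, z) = -2/(3*(-2)) = -2/(-6) = -2*(-1/6) = 1/3)
S = 0 (S = 0*9 = 0)
D = 2/3 (D = (0 + 2)*(1/3) = 2*(1/3) = 2/3 ≈ 0.66667)
208 + S*D = 208 + 0*(2/3) = 208 + 0 = 208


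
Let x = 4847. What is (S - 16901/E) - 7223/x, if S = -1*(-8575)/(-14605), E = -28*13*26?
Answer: -39059762045/133992135368 ≈ -0.29151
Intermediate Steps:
E = -9464 (E = -364*26 = -9464)
S = -1715/2921 (S = 8575*(-1/14605) = -1715/2921 ≈ -0.58713)
(S - 16901/E) - 7223/x = (-1715/2921 - 16901/(-9464)) - 7223/4847 = (-1715/2921 - 16901*(-1/9464)) - 7223*1/4847 = (-1715/2921 + 16901/9464) - 7223/4847 = 33137061/27644344 - 7223/4847 = -39059762045/133992135368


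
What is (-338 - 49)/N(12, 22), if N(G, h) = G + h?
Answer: -387/34 ≈ -11.382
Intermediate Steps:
(-338 - 49)/N(12, 22) = (-338 - 49)/(12 + 22) = -387/34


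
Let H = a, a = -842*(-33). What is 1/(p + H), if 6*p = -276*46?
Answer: 1/25670 ≈ 3.8956e-5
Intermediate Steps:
a = 27786
p = -2116 (p = (-276*46)/6 = (⅙)*(-12696) = -2116)
H = 27786
1/(p + H) = 1/(-2116 + 27786) = 1/25670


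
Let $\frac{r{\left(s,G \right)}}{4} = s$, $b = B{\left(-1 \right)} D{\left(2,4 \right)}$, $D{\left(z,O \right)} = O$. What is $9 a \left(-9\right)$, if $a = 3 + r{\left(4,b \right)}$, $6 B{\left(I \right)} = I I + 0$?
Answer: $-1539$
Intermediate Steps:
$B{\left(I \right)} = \frac{I^{2}}{6}$ ($B{\left(I \right)} = \frac{I I + 0}{6} = \frac{I^{2} + 0}{6} = \frac{I^{2}}{6}$)
$b = \frac{2}{3}$ ($b = \frac{\left(-1\right)^{2}}{6} \cdot 4 = \frac{1}{6} \cdot 1 \cdot 4 = \frac{1}{6} \cdot 4 = \frac{2}{3} \approx 0.66667$)
$r{\left(s,G \right)} = 4 s$
$a = 19$ ($a = 3 + 4 \cdot 4 = 3 + 16 = 19$)
$9 a \left(-9\right) = 9 \cdot 19 \left(-9\right) = 171 \left(-9\right) = -1539$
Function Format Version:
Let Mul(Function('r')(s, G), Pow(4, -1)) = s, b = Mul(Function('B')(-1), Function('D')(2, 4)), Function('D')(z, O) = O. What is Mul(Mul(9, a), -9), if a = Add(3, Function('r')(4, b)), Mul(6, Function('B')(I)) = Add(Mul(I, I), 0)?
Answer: -1539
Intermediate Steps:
Function('B')(I) = Mul(Rational(1, 6), Pow(I, 2)) (Function('B')(I) = Mul(Rational(1, 6), Add(Mul(I, I), 0)) = Mul(Rational(1, 6), Add(Pow(I, 2), 0)) = Mul(Rational(1, 6), Pow(I, 2)))
b = Rational(2, 3) (b = Mul(Mul(Rational(1, 6), Pow(-1, 2)), 4) = Mul(Mul(Rational(1, 6), 1), 4) = Mul(Rational(1, 6), 4) = Rational(2, 3) ≈ 0.66667)
Function('r')(s, G) = Mul(4, s)
a = 19 (a = Add(3, Mul(4, 4)) = Add(3, 16) = 19)
Mul(Mul(9, a), -9) = Mul(Mul(9, 19), -9) = Mul(171, -9) = -1539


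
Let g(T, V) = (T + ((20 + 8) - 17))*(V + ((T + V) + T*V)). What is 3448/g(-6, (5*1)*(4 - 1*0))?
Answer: -1724/215 ≈ -8.0186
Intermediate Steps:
g(T, V) = (11 + T)*(T + 2*V + T*V) (g(T, V) = (T + (28 - 17))*(V + (T + V + T*V)) = (T + 11)*(T + 2*V + T*V) = (11 + T)*(T + 2*V + T*V))
3448/g(-6, (5*1)*(4 - 1*0)) = 3448/((-6)² + 11*(-6) + 22*((5*1)*(4 - 1*0)) + ((5*1)*(4 - 1*0))*(-6)² + 13*(-6)*((5*1)*(4 - 1*0))) = 3448/(36 - 66 + 22*(5*(4 + 0)) + (5*(4 + 0))*36 + 13*(-6)*(5*(4 + 0))) = 3448/(36 - 66 + 22*(5*4) + (5*4)*36 + 13*(-6)*(5*4)) = 3448/(36 - 66 + 22*20 + 20*36 + 13*(-6)*20) = 3448/(36 - 66 + 440 + 720 - 1560) = 3448/(-430) = 3448*(-1/430) = -1724/215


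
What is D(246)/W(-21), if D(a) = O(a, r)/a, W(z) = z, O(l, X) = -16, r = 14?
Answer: 8/2583 ≈ 0.0030972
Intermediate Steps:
D(a) = -16/a
D(246)/W(-21) = -16/246/(-21) = -16*1/246*(-1/21) = -8/123*(-1/21) = 8/2583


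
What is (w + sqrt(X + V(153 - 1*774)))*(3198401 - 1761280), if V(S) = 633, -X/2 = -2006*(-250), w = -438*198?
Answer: -124632881604 + 1437121*I*sqrt(1002367) ≈ -1.2463e+11 + 1.4388e+9*I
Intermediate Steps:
w = -86724
X = -1003000 (X = -(-4012)*(-250) = -2*501500 = -1003000)
(w + sqrt(X + V(153 - 1*774)))*(3198401 - 1761280) = (-86724 + sqrt(-1003000 + 633))*(3198401 - 1761280) = (-86724 + sqrt(-1002367))*1437121 = (-86724 + I*sqrt(1002367))*1437121 = -124632881604 + 1437121*I*sqrt(1002367)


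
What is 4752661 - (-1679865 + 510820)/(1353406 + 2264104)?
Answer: 3438559972631/723502 ≈ 4.7527e+6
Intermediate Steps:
4752661 - (-1679865 + 510820)/(1353406 + 2264104) = 4752661 - (-1169045)/3617510 = 4752661 - 1*(-233809/723502) = 4752661 + 233809/723502 = 3438559972631/723502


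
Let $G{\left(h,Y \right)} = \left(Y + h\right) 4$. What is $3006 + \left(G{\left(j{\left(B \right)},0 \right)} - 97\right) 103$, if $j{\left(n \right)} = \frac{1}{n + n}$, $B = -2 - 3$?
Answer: $- \frac{35131}{5} \approx -7026.2$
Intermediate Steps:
$B = -5$ ($B = -2 - 3 = -5$)
$j{\left(n \right)} = \frac{1}{2 n}$
$G{\left(h,Y \right)} = 4 Y + 4 h$
$3006 + \left(G{\left(j{\left(B \right)},0 \right)} - 97\right) 103 = 3006 + \left(\left(4 \cdot 0 + 4 \frac{1}{2 \left(-5\right)}\right) - 97\right) 103 = 3006 + \left(\left(0 + 4 \cdot \frac{1}{2} \left(- \frac{1}{5}\right)\right) - 97\right) 103 = 3006 + \left(\left(0 + 4 \left(- \frac{1}{10}\right)\right) - 97\right) 103 = 3006 + \left(\left(0 - \frac{2}{5}\right) - 97\right) 103 = 3006 + \left(- \frac{2}{5} - 97\right) 103 = 3006 - \frac{50161}{5} = - \frac{35131}{5}$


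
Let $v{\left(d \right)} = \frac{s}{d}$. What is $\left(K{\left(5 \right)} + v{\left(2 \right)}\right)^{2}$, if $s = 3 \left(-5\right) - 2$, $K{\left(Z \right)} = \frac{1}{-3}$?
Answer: $\frac{2809}{36} \approx 78.028$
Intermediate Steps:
$K{\left(Z \right)} = - \frac{1}{3}$
$s = -17$ ($s = -15 - 2 = -17$)
$v{\left(d \right)} = - \frac{17}{d}$
$\left(K{\left(5 \right)} + v{\left(2 \right)}\right)^{2} = \left(- \frac{1}{3} - \frac{17}{2}\right)^{2} = \left(- \frac{53}{6}\right)^{2} = \frac{2809}{36}$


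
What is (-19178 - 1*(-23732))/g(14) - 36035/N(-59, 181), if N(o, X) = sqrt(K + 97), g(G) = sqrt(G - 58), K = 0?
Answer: -36035*sqrt(97)/97 - 207*I*sqrt(11) ≈ -3658.8 - 686.54*I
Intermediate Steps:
g(G) = sqrt(-58 + G)
N(o, X) = sqrt(97) (N(o, X) = sqrt(0 + 97) = sqrt(97))
(-19178 - 1*(-23732))/g(14) - 36035/N(-59, 181) = (-19178 - 1*(-23732))/(sqrt(-58 + 14)) - 36035*sqrt(97)/97 = (-19178 + 23732)/(sqrt(-44)) - 36035*sqrt(97)/97 = 4554/((2*I*sqrt(11))) - 36035*sqrt(97)/97 = 4554*(-I*sqrt(11)/22) - 36035*sqrt(97)/97 = -207*I*sqrt(11) - 36035*sqrt(97)/97 = -36035*sqrt(97)/97 - 207*I*sqrt(11)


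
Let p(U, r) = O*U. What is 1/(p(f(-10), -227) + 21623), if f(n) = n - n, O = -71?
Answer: 1/21623 ≈ 4.6247e-5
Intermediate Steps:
f(n) = 0
p(U, r) = -71*U
1/(p(f(-10), -227) + 21623) = 1/(-71*0 + 21623) = 1/(0 + 21623) = 1/21623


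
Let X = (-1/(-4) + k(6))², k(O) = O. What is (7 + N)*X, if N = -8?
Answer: -625/16 ≈ -39.063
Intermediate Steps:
X = 625/16 (X = (-1/(-4) + 6)² = (-1*(-¼) + 6)² = (¼ + 6)² = (25/4)² = 625/16 ≈ 39.063)
(7 + N)*X = (7 - 8)*(625/16) = -1*625/16 = -625/16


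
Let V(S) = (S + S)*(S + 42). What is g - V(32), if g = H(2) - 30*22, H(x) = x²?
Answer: -5392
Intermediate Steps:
g = -656 (g = 2² - 30*22 = 4 - 660 = -656)
V(S) = 2*S*(42 + S) (V(S) = (2*S)*(42 + S) = 2*S*(42 + S))
g - V(32) = -656 - 2*32*(42 + 32) = -656 - 2*32*74 = -656 - 1*4736 = -656 - 4736 = -5392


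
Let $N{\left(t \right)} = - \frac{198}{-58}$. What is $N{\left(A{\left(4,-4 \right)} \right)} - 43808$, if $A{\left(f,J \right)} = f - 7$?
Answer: $- \frac{1270333}{29} \approx -43805.0$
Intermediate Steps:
$A{\left(f,J \right)} = -7 + f$ ($A{\left(f,J \right)} = f - 7 = -7 + f$)
$N{\left(t \right)} = \frac{99}{29}$ ($N{\left(t \right)} = \left(-198\right) \left(- \frac{1}{58}\right) = \frac{99}{29}$)
$N{\left(A{\left(4,-4 \right)} \right)} - 43808 = \frac{99}{29} - 43808 = - \frac{1270333}{29}$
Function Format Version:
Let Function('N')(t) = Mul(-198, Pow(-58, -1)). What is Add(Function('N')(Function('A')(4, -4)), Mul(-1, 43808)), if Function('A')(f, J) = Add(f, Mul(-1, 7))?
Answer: Rational(-1270333, 29) ≈ -43805.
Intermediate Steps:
Function('A')(f, J) = Add(-7, f) (Function('A')(f, J) = Add(f, -7) = Add(-7, f))
Function('N')(t) = Rational(99, 29) (Function('N')(t) = Mul(-198, Rational(-1, 58)) = Rational(99, 29))
Add(Function('N')(Function('A')(4, -4)), Mul(-1, 43808)) = Add(Rational(99, 29), Mul(-1, 43808)) = Add(Rational(99, 29), -43808) = Rational(-1270333, 29)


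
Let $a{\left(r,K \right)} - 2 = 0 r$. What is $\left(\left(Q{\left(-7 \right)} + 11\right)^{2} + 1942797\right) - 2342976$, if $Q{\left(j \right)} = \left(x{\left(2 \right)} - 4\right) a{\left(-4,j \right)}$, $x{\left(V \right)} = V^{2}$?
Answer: $-400058$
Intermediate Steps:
$a{\left(r,K \right)} = 2$ ($a{\left(r,K \right)} = 2 + 0 r = 2 + 0 = 2$)
$Q{\left(j \right)} = 0$ ($Q{\left(j \right)} = \left(2^{2} - 4\right) 2 = \left(4 - 4\right) 2 = 0 \cdot 2 = 0$)
$\left(\left(Q{\left(-7 \right)} + 11\right)^{2} + 1942797\right) - 2342976 = \left(\left(0 + 11\right)^{2} + 1942797\right) - 2342976 = \left(11^{2} + 1942797\right) - 2342976 = \left(121 + 1942797\right) - 2342976 = 1942918 - 2342976 = -400058$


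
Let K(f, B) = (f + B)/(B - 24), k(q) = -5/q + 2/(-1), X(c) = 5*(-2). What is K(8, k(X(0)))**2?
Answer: 169/2601 ≈ 0.064975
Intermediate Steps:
X(c) = -10
k(q) = -2 - 5/q (k(q) = -5/q + 2*(-1) = -5/q - 2 = -2 - 5/q)
K(f, B) = (B + f)/(-24 + B)
K(8, k(X(0)))**2 = (((-2 - 5/(-10)) + 8)/(-24 + (-2 - 5/(-10))))**2 = (((-2 - 5*(-1/10)) + 8)/(-24 + (-2 - 5*(-1/10))))**2 = (((-2 + 1/2) + 8)/(-24 + (-2 + 1/2)))**2 = ((-3/2 + 8)/(-24 - 3/2))**2 = ((13/2)/(-51/2))**2 = (-2/51*13/2)**2 = (-13/51)**2 = 169/2601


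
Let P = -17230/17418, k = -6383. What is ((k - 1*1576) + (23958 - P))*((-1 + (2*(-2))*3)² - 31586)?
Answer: -4377767494802/8709 ≈ -5.0267e+8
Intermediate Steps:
P = -8615/8709 (P = -17230*1/17418 = -8615/8709 ≈ -0.98921)
((k - 1*1576) + (23958 - P))*((-1 + (2*(-2))*3)² - 31586) = ((-6383 - 1*1576) + (23958 - 1*(-8615/8709)))*((-1 + (2*(-2))*3)² - 31586) = ((-6383 - 1576) + (23958 + 8615/8709))*((-1 - 4*3)² - 31586) = (-7959 + 208658837/8709)*((-1 - 12)² - 31586) = 139343906*((-13)² - 31586)/8709 = 139343906*(169 - 31586)/8709 = (139343906/8709)*(-31417) = -4377767494802/8709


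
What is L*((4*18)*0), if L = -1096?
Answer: 0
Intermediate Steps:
L*((4*18)*0) = -1096*4*18*0 = -78912*0 = -1096*0 = 0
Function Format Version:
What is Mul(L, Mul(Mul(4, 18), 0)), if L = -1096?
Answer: 0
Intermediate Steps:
Mul(L, Mul(Mul(4, 18), 0)) = Mul(-1096, Mul(Mul(4, 18), 0)) = Mul(-1096, Mul(72, 0)) = Mul(-1096, 0) = 0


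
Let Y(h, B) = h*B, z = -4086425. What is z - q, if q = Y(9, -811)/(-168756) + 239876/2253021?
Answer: -517901007948565945/126736937292 ≈ -4.0864e+6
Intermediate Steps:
Y(h, B) = B*h
q = 18975104845/126736937292 (q = -811*9/(-168756) + 239876/2253021 = -7299*(-1/168756) + 239876*(1/2253021) = 2433/56252 + 239876/2253021 = 18975104845/126736937292 ≈ 0.14972)
z - q = -4086425 - 1*18975104845/126736937292 = -4086425 - 18975104845/126736937292 = -517901007948565945/126736937292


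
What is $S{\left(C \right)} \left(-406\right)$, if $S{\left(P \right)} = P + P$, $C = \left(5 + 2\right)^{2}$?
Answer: $-39788$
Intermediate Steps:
$C = 49$ ($C = 7^{2} = 49$)
$S{\left(P \right)} = 2 P$
$S{\left(C \right)} \left(-406\right) = 2 \cdot 49 \left(-406\right) = 98 \left(-406\right) = -39788$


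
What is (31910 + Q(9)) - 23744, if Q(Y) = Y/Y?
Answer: 8167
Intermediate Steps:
Q(Y) = 1
(31910 + Q(9)) - 23744 = (31910 + 1) - 23744 = 31911 - 23744 = 8167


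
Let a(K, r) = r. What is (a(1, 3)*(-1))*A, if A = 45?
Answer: -135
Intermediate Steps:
(a(1, 3)*(-1))*A = (3*(-1))*45 = -3*45 = -135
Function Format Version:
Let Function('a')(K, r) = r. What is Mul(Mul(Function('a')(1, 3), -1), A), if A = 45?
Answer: -135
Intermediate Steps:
Mul(Mul(Function('a')(1, 3), -1), A) = Mul(Mul(3, -1), 45) = Mul(-3, 45) = -135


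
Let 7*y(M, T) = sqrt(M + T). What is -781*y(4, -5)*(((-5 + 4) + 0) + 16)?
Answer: -11715*I/7 ≈ -1673.6*I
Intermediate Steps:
y(M, T) = sqrt(M + T)/7
-781*y(4, -5)*(((-5 + 4) + 0) + 16) = -781*sqrt(4 - 5)/7*(((-5 + 4) + 0) + 16) = -781*sqrt(-1)/7*((-1 + 0) + 16) = -781*I/7*(-1 + 16) = -781*I/7*15 = -11715*I/7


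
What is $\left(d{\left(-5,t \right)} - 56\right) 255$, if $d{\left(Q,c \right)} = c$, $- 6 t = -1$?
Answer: $- \frac{28475}{2} \approx -14238.0$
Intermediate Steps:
$t = \frac{1}{6}$ ($t = \left(- \frac{1}{6}\right) \left(-1\right) = \frac{1}{6} \approx 0.16667$)
$\left(d{\left(-5,t \right)} - 56\right) 255 = \left(\frac{1}{6} - 56\right) 255 = \left(- \frac{335}{6}\right) 255 = - \frac{28475}{2}$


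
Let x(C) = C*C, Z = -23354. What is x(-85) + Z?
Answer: -16129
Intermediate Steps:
x(C) = C²
x(-85) + Z = (-85)² - 23354 = 7225 - 23354 = -16129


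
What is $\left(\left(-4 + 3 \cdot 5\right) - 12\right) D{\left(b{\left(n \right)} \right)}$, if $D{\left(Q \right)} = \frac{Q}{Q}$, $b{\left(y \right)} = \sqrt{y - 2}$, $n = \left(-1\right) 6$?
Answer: $-1$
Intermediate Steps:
$n = -6$
$b{\left(y \right)} = \sqrt{-2 + y}$
$D{\left(Q \right)} = 1$
$\left(\left(-4 + 3 \cdot 5\right) - 12\right) D{\left(b{\left(n \right)} \right)} = \left(\left(-4 + 3 \cdot 5\right) - 12\right) 1 = \left(\left(-4 + 15\right) - 12\right) 1 = \left(11 - 12\right) 1 = \left(-1\right) 1 = -1$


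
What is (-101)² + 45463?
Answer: 55664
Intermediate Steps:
(-101)² + 45463 = 10201 + 45463 = 55664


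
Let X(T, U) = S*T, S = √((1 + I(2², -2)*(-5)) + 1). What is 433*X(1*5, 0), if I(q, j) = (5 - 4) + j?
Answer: 2165*√7 ≈ 5728.1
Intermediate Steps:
I(q, j) = 1 + j
S = √7 (S = √((1 + (1 - 2)*(-5)) + 1) = √((1 - 1*(-5)) + 1) = √((1 + 5) + 1) = √(6 + 1) = √7 ≈ 2.6458)
X(T, U) = T*√7 (X(T, U) = √7*T = T*√7)
433*X(1*5, 0) = 433*((1*5)*√7) = 433*(5*√7) = 2165*√7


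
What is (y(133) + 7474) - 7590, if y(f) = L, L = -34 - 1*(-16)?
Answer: -134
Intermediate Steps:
L = -18 (L = -34 + 16 = -18)
y(f) = -18
(y(133) + 7474) - 7590 = (-18 + 7474) - 7590 = 7456 - 7590 = -134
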